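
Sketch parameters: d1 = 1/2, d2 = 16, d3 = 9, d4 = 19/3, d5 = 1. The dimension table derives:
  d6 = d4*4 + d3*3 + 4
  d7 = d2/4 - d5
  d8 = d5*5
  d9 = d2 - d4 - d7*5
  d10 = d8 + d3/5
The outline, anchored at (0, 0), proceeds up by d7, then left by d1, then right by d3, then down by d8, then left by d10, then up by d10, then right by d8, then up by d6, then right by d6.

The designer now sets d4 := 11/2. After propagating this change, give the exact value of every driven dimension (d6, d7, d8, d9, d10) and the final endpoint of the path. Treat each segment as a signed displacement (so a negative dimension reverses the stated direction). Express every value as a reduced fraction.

Apply edit: d4 := 11/2
  d6 = d4*4 + d3*3 + 4 = 53
  d7 = d2/4 - d5 = 3
  d8 = d5*5 = 5
  d9 = d2 - d4 - d7*5 = -9/2
  d10 = d8 + d3/5 = 34/5
Walk from origin (0, 0):
  seg 1: up by d7 = 3 → (0, 3)
  seg 2: left by d1 = 1/2 → (-1/2, 3)
  seg 3: right by d3 = 9 → (17/2, 3)
  seg 4: down by d8 = 5 → (17/2, -2)
  seg 5: left by d10 = 34/5 → (17/10, -2)
  seg 6: up by d10 = 34/5 → (17/10, 24/5)
  seg 7: right by d8 = 5 → (67/10, 24/5)
  seg 8: up by d6 = 53 → (67/10, 289/5)
  seg 9: right by d6 = 53 → (597/10, 289/5)

d6 = 53
d7 = 3
d8 = 5
d9 = -9/2
d10 = 34/5
endpoint = (597/10, 289/5)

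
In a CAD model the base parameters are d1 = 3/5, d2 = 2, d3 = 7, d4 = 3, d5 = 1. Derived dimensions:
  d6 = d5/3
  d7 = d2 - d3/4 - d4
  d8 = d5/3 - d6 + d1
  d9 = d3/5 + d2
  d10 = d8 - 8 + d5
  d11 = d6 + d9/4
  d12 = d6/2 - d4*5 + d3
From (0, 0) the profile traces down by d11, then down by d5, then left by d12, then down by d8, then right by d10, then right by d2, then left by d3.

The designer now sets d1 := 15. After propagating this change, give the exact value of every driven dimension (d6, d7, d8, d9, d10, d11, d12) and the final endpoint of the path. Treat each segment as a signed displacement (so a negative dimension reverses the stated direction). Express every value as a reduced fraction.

Apply edit: d1 := 15
  d6 = d5/3 = 1/3
  d7 = d2 - d3/4 - d4 = -11/4
  d8 = d5/3 - d6 + d1 = 15
  d9 = d3/5 + d2 = 17/5
  d10 = d8 - 8 + d5 = 8
  d11 = d6 + d9/4 = 71/60
  d12 = d6/2 - d4*5 + d3 = -47/6
Walk from origin (0, 0):
  seg 1: down by d11 = 71/60 → (0, -71/60)
  seg 2: down by d5 = 1 → (0, -131/60)
  seg 3: left by d12 = -47/6 → (47/6, -131/60)
  seg 4: down by d8 = 15 → (47/6, -1031/60)
  seg 5: right by d10 = 8 → (95/6, -1031/60)
  seg 6: right by d2 = 2 → (107/6, -1031/60)
  seg 7: left by d3 = 7 → (65/6, -1031/60)

d6 = 1/3
d7 = -11/4
d8 = 15
d9 = 17/5
d10 = 8
d11 = 71/60
d12 = -47/6
endpoint = (65/6, -1031/60)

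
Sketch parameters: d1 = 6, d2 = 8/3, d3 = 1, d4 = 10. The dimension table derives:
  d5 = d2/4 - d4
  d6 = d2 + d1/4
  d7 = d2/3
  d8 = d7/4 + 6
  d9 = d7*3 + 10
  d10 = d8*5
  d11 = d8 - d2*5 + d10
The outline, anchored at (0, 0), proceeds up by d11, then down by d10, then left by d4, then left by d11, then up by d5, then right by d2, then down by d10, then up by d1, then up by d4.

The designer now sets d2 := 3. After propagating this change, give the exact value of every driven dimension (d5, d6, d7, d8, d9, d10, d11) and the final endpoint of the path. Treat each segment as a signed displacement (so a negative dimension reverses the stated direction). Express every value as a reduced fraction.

Apply edit: d2 := 3
  d5 = d2/4 - d4 = -37/4
  d6 = d2 + d1/4 = 9/2
  d7 = d2/3 = 1
  d8 = d7/4 + 6 = 25/4
  d9 = d7*3 + 10 = 13
  d10 = d8*5 = 125/4
  d11 = d8 - d2*5 + d10 = 45/2
Walk from origin (0, 0):
  seg 1: up by d11 = 45/2 → (0, 45/2)
  seg 2: down by d10 = 125/4 → (0, -35/4)
  seg 3: left by d4 = 10 → (-10, -35/4)
  seg 4: left by d11 = 45/2 → (-65/2, -35/4)
  seg 5: up by d5 = -37/4 → (-65/2, -18)
  seg 6: right by d2 = 3 → (-59/2, -18)
  seg 7: down by d10 = 125/4 → (-59/2, -197/4)
  seg 8: up by d1 = 6 → (-59/2, -173/4)
  seg 9: up by d4 = 10 → (-59/2, -133/4)

d5 = -37/4
d6 = 9/2
d7 = 1
d8 = 25/4
d9 = 13
d10 = 125/4
d11 = 45/2
endpoint = (-59/2, -133/4)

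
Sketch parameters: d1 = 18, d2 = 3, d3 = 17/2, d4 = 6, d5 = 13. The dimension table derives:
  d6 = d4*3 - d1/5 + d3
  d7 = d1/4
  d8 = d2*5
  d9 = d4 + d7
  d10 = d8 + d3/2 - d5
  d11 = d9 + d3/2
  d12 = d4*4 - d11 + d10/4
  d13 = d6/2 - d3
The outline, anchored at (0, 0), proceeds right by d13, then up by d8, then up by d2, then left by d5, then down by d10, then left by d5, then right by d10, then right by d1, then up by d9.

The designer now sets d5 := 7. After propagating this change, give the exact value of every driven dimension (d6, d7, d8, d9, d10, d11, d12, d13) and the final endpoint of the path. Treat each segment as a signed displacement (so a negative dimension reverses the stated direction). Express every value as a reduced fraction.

Apply edit: d5 := 7
  d6 = d4*3 - d1/5 + d3 = 229/10
  d7 = d1/4 = 9/2
  d8 = d2*5 = 15
  d9 = d4 + d7 = 21/2
  d10 = d8 + d3/2 - d5 = 49/4
  d11 = d9 + d3/2 = 59/4
  d12 = d4*4 - d11 + d10/4 = 197/16
  d13 = d6/2 - d3 = 59/20
Walk from origin (0, 0):
  seg 1: right by d13 = 59/20 → (59/20, 0)
  seg 2: up by d8 = 15 → (59/20, 15)
  seg 3: up by d2 = 3 → (59/20, 18)
  seg 4: left by d5 = 7 → (-81/20, 18)
  seg 5: down by d10 = 49/4 → (-81/20, 23/4)
  seg 6: left by d5 = 7 → (-221/20, 23/4)
  seg 7: right by d10 = 49/4 → (6/5, 23/4)
  seg 8: right by d1 = 18 → (96/5, 23/4)
  seg 9: up by d9 = 21/2 → (96/5, 65/4)

d6 = 229/10
d7 = 9/2
d8 = 15
d9 = 21/2
d10 = 49/4
d11 = 59/4
d12 = 197/16
d13 = 59/20
endpoint = (96/5, 65/4)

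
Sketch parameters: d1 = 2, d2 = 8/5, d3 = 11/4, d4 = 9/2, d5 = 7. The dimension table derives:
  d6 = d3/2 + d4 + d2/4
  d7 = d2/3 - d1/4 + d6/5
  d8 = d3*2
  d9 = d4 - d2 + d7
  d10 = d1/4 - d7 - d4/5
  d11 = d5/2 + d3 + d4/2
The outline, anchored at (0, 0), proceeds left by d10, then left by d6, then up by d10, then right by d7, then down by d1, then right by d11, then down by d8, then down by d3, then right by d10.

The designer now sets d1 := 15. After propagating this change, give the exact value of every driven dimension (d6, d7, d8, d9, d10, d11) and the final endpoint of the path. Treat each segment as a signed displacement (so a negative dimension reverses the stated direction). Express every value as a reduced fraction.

d6 = 251/40
d7 = -1177/600
d8 = 11/2
d9 = 563/600
d10 = 2887/600
d11 = 17/2
endpoint = (79/300, -11063/600)

Apply edit: d1 := 15
  d6 = d3/2 + d4 + d2/4 = 251/40
  d7 = d2/3 - d1/4 + d6/5 = -1177/600
  d8 = d3*2 = 11/2
  d9 = d4 - d2 + d7 = 563/600
  d10 = d1/4 - d7 - d4/5 = 2887/600
  d11 = d5/2 + d3 + d4/2 = 17/2
Walk from origin (0, 0):
  seg 1: left by d10 = 2887/600 → (-2887/600, 0)
  seg 2: left by d6 = 251/40 → (-1663/150, 0)
  seg 3: up by d10 = 2887/600 → (-1663/150, 2887/600)
  seg 4: right by d7 = -1177/600 → (-7829/600, 2887/600)
  seg 5: down by d1 = 15 → (-7829/600, -6113/600)
  seg 6: right by d11 = 17/2 → (-2729/600, -6113/600)
  seg 7: down by d8 = 11/2 → (-2729/600, -9413/600)
  seg 8: down by d3 = 11/4 → (-2729/600, -11063/600)
  seg 9: right by d10 = 2887/600 → (79/300, -11063/600)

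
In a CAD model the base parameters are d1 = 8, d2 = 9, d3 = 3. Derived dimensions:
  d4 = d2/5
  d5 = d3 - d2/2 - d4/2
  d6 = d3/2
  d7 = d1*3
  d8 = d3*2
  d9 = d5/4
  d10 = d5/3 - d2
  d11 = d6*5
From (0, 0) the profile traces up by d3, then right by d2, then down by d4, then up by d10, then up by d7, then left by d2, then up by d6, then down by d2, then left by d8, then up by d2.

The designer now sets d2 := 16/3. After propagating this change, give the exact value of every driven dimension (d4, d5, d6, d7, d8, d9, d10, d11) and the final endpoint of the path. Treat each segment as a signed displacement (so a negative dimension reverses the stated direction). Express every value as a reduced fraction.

Apply edit: d2 := 16/3
  d4 = d2/5 = 16/15
  d5 = d3 - d2/2 - d4/2 = -1/5
  d6 = d3/2 = 3/2
  d7 = d1*3 = 24
  d8 = d3*2 = 6
  d9 = d5/4 = -1/20
  d10 = d5/3 - d2 = -27/5
  d11 = d6*5 = 15/2
Walk from origin (0, 0):
  seg 1: up by d3 = 3 → (0, 3)
  seg 2: right by d2 = 16/3 → (16/3, 3)
  seg 3: down by d4 = 16/15 → (16/3, 29/15)
  seg 4: up by d10 = -27/5 → (16/3, -52/15)
  seg 5: up by d7 = 24 → (16/3, 308/15)
  seg 6: left by d2 = 16/3 → (0, 308/15)
  seg 7: up by d6 = 3/2 → (0, 661/30)
  seg 8: down by d2 = 16/3 → (0, 167/10)
  seg 9: left by d8 = 6 → (-6, 167/10)
  seg 10: up by d2 = 16/3 → (-6, 661/30)

d4 = 16/15
d5 = -1/5
d6 = 3/2
d7 = 24
d8 = 6
d9 = -1/20
d10 = -27/5
d11 = 15/2
endpoint = (-6, 661/30)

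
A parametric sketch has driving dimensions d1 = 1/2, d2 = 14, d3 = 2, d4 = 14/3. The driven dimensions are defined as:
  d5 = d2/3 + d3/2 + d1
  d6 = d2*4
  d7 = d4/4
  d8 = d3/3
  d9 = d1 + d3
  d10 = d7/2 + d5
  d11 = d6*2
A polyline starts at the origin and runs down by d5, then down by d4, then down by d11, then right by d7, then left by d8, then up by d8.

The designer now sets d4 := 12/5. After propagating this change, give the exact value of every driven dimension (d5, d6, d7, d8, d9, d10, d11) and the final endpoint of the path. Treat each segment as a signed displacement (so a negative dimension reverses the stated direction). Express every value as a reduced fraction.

d5 = 37/6
d6 = 56
d7 = 3/5
d8 = 2/3
d9 = 5/2
d10 = 97/15
d11 = 112
endpoint = (-1/15, -1199/10)

Apply edit: d4 := 12/5
  d5 = d2/3 + d3/2 + d1 = 37/6
  d6 = d2*4 = 56
  d7 = d4/4 = 3/5
  d8 = d3/3 = 2/3
  d9 = d1 + d3 = 5/2
  d10 = d7/2 + d5 = 97/15
  d11 = d6*2 = 112
Walk from origin (0, 0):
  seg 1: down by d5 = 37/6 → (0, -37/6)
  seg 2: down by d4 = 12/5 → (0, -257/30)
  seg 3: down by d11 = 112 → (0, -3617/30)
  seg 4: right by d7 = 3/5 → (3/5, -3617/30)
  seg 5: left by d8 = 2/3 → (-1/15, -3617/30)
  seg 6: up by d8 = 2/3 → (-1/15, -1199/10)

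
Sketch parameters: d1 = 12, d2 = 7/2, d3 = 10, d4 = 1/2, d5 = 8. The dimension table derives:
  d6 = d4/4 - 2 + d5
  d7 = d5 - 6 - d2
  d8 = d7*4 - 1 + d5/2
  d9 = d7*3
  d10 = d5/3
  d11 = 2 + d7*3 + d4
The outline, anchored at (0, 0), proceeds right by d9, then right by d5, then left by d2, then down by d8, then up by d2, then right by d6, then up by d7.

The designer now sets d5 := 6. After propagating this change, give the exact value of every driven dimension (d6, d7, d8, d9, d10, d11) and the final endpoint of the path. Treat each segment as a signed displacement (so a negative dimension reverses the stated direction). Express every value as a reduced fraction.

d6 = 33/8
d7 = -7/2
d8 = -12
d9 = -21/2
d10 = 2
d11 = -8
endpoint = (-31/8, 12)

Apply edit: d5 := 6
  d6 = d4/4 - 2 + d5 = 33/8
  d7 = d5 - 6 - d2 = -7/2
  d8 = d7*4 - 1 + d5/2 = -12
  d9 = d7*3 = -21/2
  d10 = d5/3 = 2
  d11 = 2 + d7*3 + d4 = -8
Walk from origin (0, 0):
  seg 1: right by d9 = -21/2 → (-21/2, 0)
  seg 2: right by d5 = 6 → (-9/2, 0)
  seg 3: left by d2 = 7/2 → (-8, 0)
  seg 4: down by d8 = -12 → (-8, 12)
  seg 5: up by d2 = 7/2 → (-8, 31/2)
  seg 6: right by d6 = 33/8 → (-31/8, 31/2)
  seg 7: up by d7 = -7/2 → (-31/8, 12)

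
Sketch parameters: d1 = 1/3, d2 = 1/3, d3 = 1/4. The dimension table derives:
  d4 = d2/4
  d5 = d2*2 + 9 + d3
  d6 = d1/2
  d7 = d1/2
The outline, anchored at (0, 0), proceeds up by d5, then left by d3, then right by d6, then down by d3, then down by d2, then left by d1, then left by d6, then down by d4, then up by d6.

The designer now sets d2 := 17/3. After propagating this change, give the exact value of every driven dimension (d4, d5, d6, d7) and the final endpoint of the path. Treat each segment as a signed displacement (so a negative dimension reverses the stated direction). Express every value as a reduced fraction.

Apply edit: d2 := 17/3
  d4 = d2/4 = 17/12
  d5 = d2*2 + 9 + d3 = 247/12
  d6 = d1/2 = 1/6
  d7 = d1/2 = 1/6
Walk from origin (0, 0):
  seg 1: up by d5 = 247/12 → (0, 247/12)
  seg 2: left by d3 = 1/4 → (-1/4, 247/12)
  seg 3: right by d6 = 1/6 → (-1/12, 247/12)
  seg 4: down by d3 = 1/4 → (-1/12, 61/3)
  seg 5: down by d2 = 17/3 → (-1/12, 44/3)
  seg 6: left by d1 = 1/3 → (-5/12, 44/3)
  seg 7: left by d6 = 1/6 → (-7/12, 44/3)
  seg 8: down by d4 = 17/12 → (-7/12, 53/4)
  seg 9: up by d6 = 1/6 → (-7/12, 161/12)

d4 = 17/12
d5 = 247/12
d6 = 1/6
d7 = 1/6
endpoint = (-7/12, 161/12)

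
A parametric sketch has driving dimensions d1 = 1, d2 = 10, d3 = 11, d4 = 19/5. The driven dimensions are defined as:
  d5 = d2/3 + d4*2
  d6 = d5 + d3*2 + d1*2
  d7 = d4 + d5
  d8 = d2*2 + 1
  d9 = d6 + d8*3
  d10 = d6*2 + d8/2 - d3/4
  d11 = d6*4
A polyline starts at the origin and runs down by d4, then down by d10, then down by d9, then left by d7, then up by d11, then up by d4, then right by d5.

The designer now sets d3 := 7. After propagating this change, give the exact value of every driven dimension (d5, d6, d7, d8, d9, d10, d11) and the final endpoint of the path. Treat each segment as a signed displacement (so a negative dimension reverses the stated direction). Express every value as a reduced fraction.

Apply edit: d3 := 7
  d5 = d2/3 + d4*2 = 164/15
  d6 = d5 + d3*2 + d1*2 = 404/15
  d7 = d4 + d5 = 221/15
  d8 = d2*2 + 1 = 21
  d9 = d6 + d8*3 = 1349/15
  d10 = d6*2 + d8/2 - d3/4 = 3757/60
  d11 = d6*4 = 1616/15
Walk from origin (0, 0):
  seg 1: down by d4 = 19/5 → (0, -19/5)
  seg 2: down by d10 = 3757/60 → (0, -797/12)
  seg 3: down by d9 = 1349/15 → (0, -3127/20)
  seg 4: left by d7 = 221/15 → (-221/15, -3127/20)
  seg 5: up by d11 = 1616/15 → (-221/15, -2917/60)
  seg 6: up by d4 = 19/5 → (-221/15, -2689/60)
  seg 7: right by d5 = 164/15 → (-19/5, -2689/60)

d5 = 164/15
d6 = 404/15
d7 = 221/15
d8 = 21
d9 = 1349/15
d10 = 3757/60
d11 = 1616/15
endpoint = (-19/5, -2689/60)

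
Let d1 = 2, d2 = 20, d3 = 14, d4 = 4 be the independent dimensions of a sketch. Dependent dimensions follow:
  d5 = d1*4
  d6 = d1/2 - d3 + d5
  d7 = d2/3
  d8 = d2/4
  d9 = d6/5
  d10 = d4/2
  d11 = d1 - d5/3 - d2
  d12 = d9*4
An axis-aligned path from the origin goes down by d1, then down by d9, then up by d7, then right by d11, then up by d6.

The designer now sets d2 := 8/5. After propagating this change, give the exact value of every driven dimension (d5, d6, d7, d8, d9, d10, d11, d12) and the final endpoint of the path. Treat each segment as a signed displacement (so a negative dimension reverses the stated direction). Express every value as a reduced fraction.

Apply edit: d2 := 8/5
  d5 = d1*4 = 8
  d6 = d1/2 - d3 + d5 = -5
  d7 = d2/3 = 8/15
  d8 = d2/4 = 2/5
  d9 = d6/5 = -1
  d10 = d4/2 = 2
  d11 = d1 - d5/3 - d2 = -34/15
  d12 = d9*4 = -4
Walk from origin (0, 0):
  seg 1: down by d1 = 2 → (0, -2)
  seg 2: down by d9 = -1 → (0, -1)
  seg 3: up by d7 = 8/15 → (0, -7/15)
  seg 4: right by d11 = -34/15 → (-34/15, -7/15)
  seg 5: up by d6 = -5 → (-34/15, -82/15)

d5 = 8
d6 = -5
d7 = 8/15
d8 = 2/5
d9 = -1
d10 = 2
d11 = -34/15
d12 = -4
endpoint = (-34/15, -82/15)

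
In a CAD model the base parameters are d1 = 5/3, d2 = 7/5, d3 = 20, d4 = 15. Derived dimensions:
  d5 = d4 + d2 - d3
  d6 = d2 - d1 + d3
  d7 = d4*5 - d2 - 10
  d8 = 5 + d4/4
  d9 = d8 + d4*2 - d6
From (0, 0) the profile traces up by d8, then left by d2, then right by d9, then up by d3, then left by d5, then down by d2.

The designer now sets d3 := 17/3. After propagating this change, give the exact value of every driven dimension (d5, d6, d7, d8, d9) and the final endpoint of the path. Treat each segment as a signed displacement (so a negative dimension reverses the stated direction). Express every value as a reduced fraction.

d5 = 161/15
d6 = 27/5
d7 = 318/5
d8 = 35/4
d9 = 667/20
endpoint = (1273/60, 781/60)

Apply edit: d3 := 17/3
  d5 = d4 + d2 - d3 = 161/15
  d6 = d2 - d1 + d3 = 27/5
  d7 = d4*5 - d2 - 10 = 318/5
  d8 = 5 + d4/4 = 35/4
  d9 = d8 + d4*2 - d6 = 667/20
Walk from origin (0, 0):
  seg 1: up by d8 = 35/4 → (0, 35/4)
  seg 2: left by d2 = 7/5 → (-7/5, 35/4)
  seg 3: right by d9 = 667/20 → (639/20, 35/4)
  seg 4: up by d3 = 17/3 → (639/20, 173/12)
  seg 5: left by d5 = 161/15 → (1273/60, 173/12)
  seg 6: down by d2 = 7/5 → (1273/60, 781/60)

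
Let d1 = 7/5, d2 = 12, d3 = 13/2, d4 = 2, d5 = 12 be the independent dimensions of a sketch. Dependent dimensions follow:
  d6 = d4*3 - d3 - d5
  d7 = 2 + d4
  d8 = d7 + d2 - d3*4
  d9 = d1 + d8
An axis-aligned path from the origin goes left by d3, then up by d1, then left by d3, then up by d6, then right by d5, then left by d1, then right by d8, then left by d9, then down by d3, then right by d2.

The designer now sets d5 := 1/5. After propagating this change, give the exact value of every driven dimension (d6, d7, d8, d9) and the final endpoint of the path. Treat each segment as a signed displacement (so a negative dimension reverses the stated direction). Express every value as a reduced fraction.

d6 = -7/10
d7 = 4
d8 = -10
d9 = -43/5
endpoint = (-18/5, -29/5)

Apply edit: d5 := 1/5
  d6 = d4*3 - d3 - d5 = -7/10
  d7 = 2 + d4 = 4
  d8 = d7 + d2 - d3*4 = -10
  d9 = d1 + d8 = -43/5
Walk from origin (0, 0):
  seg 1: left by d3 = 13/2 → (-13/2, 0)
  seg 2: up by d1 = 7/5 → (-13/2, 7/5)
  seg 3: left by d3 = 13/2 → (-13, 7/5)
  seg 4: up by d6 = -7/10 → (-13, 7/10)
  seg 5: right by d5 = 1/5 → (-64/5, 7/10)
  seg 6: left by d1 = 7/5 → (-71/5, 7/10)
  seg 7: right by d8 = -10 → (-121/5, 7/10)
  seg 8: left by d9 = -43/5 → (-78/5, 7/10)
  seg 9: down by d3 = 13/2 → (-78/5, -29/5)
  seg 10: right by d2 = 12 → (-18/5, -29/5)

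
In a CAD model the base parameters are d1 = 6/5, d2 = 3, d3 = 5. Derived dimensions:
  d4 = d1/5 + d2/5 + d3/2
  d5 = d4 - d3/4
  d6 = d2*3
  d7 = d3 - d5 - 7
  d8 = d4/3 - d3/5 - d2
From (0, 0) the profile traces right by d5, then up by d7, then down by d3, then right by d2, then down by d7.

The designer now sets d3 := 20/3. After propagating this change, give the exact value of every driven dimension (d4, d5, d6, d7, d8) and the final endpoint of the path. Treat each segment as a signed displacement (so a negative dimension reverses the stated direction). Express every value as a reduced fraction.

Apply edit: d3 := 20/3
  d4 = d1/5 + d2/5 + d3/2 = 313/75
  d5 = d4 - d3/4 = 188/75
  d6 = d2*3 = 9
  d7 = d3 - d5 - 7 = -71/25
  d8 = d4/3 - d3/5 - d2 = -662/225
Walk from origin (0, 0):
  seg 1: right by d5 = 188/75 → (188/75, 0)
  seg 2: up by d7 = -71/25 → (188/75, -71/25)
  seg 3: down by d3 = 20/3 → (188/75, -713/75)
  seg 4: right by d2 = 3 → (413/75, -713/75)
  seg 5: down by d7 = -71/25 → (413/75, -20/3)

d4 = 313/75
d5 = 188/75
d6 = 9
d7 = -71/25
d8 = -662/225
endpoint = (413/75, -20/3)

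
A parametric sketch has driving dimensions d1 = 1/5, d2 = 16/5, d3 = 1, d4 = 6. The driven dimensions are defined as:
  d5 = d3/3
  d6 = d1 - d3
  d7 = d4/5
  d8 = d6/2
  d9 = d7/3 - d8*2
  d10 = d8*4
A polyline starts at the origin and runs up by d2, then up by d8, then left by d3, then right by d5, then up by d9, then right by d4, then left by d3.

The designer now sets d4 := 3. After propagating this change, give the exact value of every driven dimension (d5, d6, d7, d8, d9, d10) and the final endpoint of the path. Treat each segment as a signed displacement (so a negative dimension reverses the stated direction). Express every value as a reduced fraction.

Apply edit: d4 := 3
  d5 = d3/3 = 1/3
  d6 = d1 - d3 = -4/5
  d7 = d4/5 = 3/5
  d8 = d6/2 = -2/5
  d9 = d7/3 - d8*2 = 1
  d10 = d8*4 = -8/5
Walk from origin (0, 0):
  seg 1: up by d2 = 16/5 → (0, 16/5)
  seg 2: up by d8 = -2/5 → (0, 14/5)
  seg 3: left by d3 = 1 → (-1, 14/5)
  seg 4: right by d5 = 1/3 → (-2/3, 14/5)
  seg 5: up by d9 = 1 → (-2/3, 19/5)
  seg 6: right by d4 = 3 → (7/3, 19/5)
  seg 7: left by d3 = 1 → (4/3, 19/5)

d5 = 1/3
d6 = -4/5
d7 = 3/5
d8 = -2/5
d9 = 1
d10 = -8/5
endpoint = (4/3, 19/5)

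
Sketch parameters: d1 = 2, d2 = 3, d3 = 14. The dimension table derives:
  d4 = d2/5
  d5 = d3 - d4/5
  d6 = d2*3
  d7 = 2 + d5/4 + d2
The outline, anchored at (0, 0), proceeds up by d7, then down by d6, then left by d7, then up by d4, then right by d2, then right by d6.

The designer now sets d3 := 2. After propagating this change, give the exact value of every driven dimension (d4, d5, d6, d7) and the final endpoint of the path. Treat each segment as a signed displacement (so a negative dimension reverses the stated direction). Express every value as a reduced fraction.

Apply edit: d3 := 2
  d4 = d2/5 = 3/5
  d5 = d3 - d4/5 = 47/25
  d6 = d2*3 = 9
  d7 = 2 + d5/4 + d2 = 547/100
Walk from origin (0, 0):
  seg 1: up by d7 = 547/100 → (0, 547/100)
  seg 2: down by d6 = 9 → (0, -353/100)
  seg 3: left by d7 = 547/100 → (-547/100, -353/100)
  seg 4: up by d4 = 3/5 → (-547/100, -293/100)
  seg 5: right by d2 = 3 → (-247/100, -293/100)
  seg 6: right by d6 = 9 → (653/100, -293/100)

d4 = 3/5
d5 = 47/25
d6 = 9
d7 = 547/100
endpoint = (653/100, -293/100)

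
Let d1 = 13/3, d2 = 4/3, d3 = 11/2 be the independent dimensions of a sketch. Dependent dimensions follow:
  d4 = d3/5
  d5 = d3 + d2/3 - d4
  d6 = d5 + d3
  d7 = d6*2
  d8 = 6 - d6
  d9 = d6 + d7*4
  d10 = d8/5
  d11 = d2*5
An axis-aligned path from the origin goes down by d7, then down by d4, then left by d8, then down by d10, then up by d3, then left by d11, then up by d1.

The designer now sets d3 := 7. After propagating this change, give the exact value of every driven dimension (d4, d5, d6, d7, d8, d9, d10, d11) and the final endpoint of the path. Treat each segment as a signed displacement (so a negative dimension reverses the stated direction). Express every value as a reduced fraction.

Apply edit: d3 := 7
  d4 = d3/5 = 7/5
  d5 = d3 + d2/3 - d4 = 272/45
  d6 = d5 + d3 = 587/45
  d7 = d6*2 = 1174/45
  d8 = 6 - d6 = -317/45
  d9 = d6 + d7*4 = 587/5
  d10 = d8/5 = -317/225
  d11 = d2*5 = 20/3
Walk from origin (0, 0):
  seg 1: down by d7 = 1174/45 → (0, -1174/45)
  seg 2: down by d4 = 7/5 → (0, -1237/45)
  seg 3: left by d8 = -317/45 → (317/45, -1237/45)
  seg 4: down by d10 = -317/225 → (317/45, -652/25)
  seg 5: up by d3 = 7 → (317/45, -477/25)
  seg 6: left by d11 = 20/3 → (17/45, -477/25)
  seg 7: up by d1 = 13/3 → (17/45, -1106/75)

d4 = 7/5
d5 = 272/45
d6 = 587/45
d7 = 1174/45
d8 = -317/45
d9 = 587/5
d10 = -317/225
d11 = 20/3
endpoint = (17/45, -1106/75)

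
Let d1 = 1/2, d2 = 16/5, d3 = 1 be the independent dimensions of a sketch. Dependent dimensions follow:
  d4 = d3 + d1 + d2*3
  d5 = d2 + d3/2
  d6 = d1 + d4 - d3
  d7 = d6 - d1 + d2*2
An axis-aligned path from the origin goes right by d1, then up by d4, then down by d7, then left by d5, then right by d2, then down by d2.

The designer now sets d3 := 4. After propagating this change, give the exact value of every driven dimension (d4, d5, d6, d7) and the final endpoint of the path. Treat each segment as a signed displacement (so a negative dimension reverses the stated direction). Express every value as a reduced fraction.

Apply edit: d3 := 4
  d4 = d3 + d1 + d2*3 = 141/10
  d5 = d2 + d3/2 = 26/5
  d6 = d1 + d4 - d3 = 53/5
  d7 = d6 - d1 + d2*2 = 33/2
Walk from origin (0, 0):
  seg 1: right by d1 = 1/2 → (1/2, 0)
  seg 2: up by d4 = 141/10 → (1/2, 141/10)
  seg 3: down by d7 = 33/2 → (1/2, -12/5)
  seg 4: left by d5 = 26/5 → (-47/10, -12/5)
  seg 5: right by d2 = 16/5 → (-3/2, -12/5)
  seg 6: down by d2 = 16/5 → (-3/2, -28/5)

d4 = 141/10
d5 = 26/5
d6 = 53/5
d7 = 33/2
endpoint = (-3/2, -28/5)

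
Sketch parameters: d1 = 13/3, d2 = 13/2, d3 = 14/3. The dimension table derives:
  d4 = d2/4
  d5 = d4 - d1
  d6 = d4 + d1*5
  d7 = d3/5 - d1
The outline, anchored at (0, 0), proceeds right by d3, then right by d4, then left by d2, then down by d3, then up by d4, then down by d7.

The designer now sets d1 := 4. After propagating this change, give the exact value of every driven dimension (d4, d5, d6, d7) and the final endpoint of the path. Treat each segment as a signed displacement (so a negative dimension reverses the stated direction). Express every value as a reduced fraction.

d4 = 13/8
d5 = -19/8
d6 = 173/8
d7 = -46/15
endpoint = (-5/24, 1/40)

Apply edit: d1 := 4
  d4 = d2/4 = 13/8
  d5 = d4 - d1 = -19/8
  d6 = d4 + d1*5 = 173/8
  d7 = d3/5 - d1 = -46/15
Walk from origin (0, 0):
  seg 1: right by d3 = 14/3 → (14/3, 0)
  seg 2: right by d4 = 13/8 → (151/24, 0)
  seg 3: left by d2 = 13/2 → (-5/24, 0)
  seg 4: down by d3 = 14/3 → (-5/24, -14/3)
  seg 5: up by d4 = 13/8 → (-5/24, -73/24)
  seg 6: down by d7 = -46/15 → (-5/24, 1/40)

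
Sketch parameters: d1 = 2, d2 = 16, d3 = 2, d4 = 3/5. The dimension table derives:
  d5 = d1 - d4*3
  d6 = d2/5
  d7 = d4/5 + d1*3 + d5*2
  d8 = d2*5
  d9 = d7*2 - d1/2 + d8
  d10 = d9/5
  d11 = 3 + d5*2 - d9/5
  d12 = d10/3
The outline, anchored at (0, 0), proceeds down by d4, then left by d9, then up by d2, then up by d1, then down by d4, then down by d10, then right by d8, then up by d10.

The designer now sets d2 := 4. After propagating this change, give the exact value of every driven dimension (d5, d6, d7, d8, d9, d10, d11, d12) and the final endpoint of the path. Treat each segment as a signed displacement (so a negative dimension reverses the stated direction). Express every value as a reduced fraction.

d5 = 1/5
d6 = 4/5
d7 = 163/25
d8 = 20
d9 = 801/25
d10 = 801/125
d11 = -376/125
d12 = 267/125
endpoint = (-301/25, 24/5)

Apply edit: d2 := 4
  d5 = d1 - d4*3 = 1/5
  d6 = d2/5 = 4/5
  d7 = d4/5 + d1*3 + d5*2 = 163/25
  d8 = d2*5 = 20
  d9 = d7*2 - d1/2 + d8 = 801/25
  d10 = d9/5 = 801/125
  d11 = 3 + d5*2 - d9/5 = -376/125
  d12 = d10/3 = 267/125
Walk from origin (0, 0):
  seg 1: down by d4 = 3/5 → (0, -3/5)
  seg 2: left by d9 = 801/25 → (-801/25, -3/5)
  seg 3: up by d2 = 4 → (-801/25, 17/5)
  seg 4: up by d1 = 2 → (-801/25, 27/5)
  seg 5: down by d4 = 3/5 → (-801/25, 24/5)
  seg 6: down by d10 = 801/125 → (-801/25, -201/125)
  seg 7: right by d8 = 20 → (-301/25, -201/125)
  seg 8: up by d10 = 801/125 → (-301/25, 24/5)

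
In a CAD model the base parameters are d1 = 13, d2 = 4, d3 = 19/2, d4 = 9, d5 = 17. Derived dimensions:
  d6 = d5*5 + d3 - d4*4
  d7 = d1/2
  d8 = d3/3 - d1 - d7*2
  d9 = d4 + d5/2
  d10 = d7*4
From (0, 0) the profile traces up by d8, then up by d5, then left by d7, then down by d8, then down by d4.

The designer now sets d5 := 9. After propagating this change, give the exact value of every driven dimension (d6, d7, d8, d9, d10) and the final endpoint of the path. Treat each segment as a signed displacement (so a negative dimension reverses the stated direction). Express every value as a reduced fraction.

d6 = 37/2
d7 = 13/2
d8 = -137/6
d9 = 27/2
d10 = 26
endpoint = (-13/2, 0)

Apply edit: d5 := 9
  d6 = d5*5 + d3 - d4*4 = 37/2
  d7 = d1/2 = 13/2
  d8 = d3/3 - d1 - d7*2 = -137/6
  d9 = d4 + d5/2 = 27/2
  d10 = d7*4 = 26
Walk from origin (0, 0):
  seg 1: up by d8 = -137/6 → (0, -137/6)
  seg 2: up by d5 = 9 → (0, -83/6)
  seg 3: left by d7 = 13/2 → (-13/2, -83/6)
  seg 4: down by d8 = -137/6 → (-13/2, 9)
  seg 5: down by d4 = 9 → (-13/2, 0)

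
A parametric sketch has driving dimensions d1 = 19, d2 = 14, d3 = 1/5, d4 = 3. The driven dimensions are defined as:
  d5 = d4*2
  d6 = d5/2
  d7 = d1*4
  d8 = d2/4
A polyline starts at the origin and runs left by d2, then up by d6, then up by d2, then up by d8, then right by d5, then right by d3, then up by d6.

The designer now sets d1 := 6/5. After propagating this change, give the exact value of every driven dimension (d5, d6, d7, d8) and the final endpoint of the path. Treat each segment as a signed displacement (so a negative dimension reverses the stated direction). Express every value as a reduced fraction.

d5 = 6
d6 = 3
d7 = 24/5
d8 = 7/2
endpoint = (-39/5, 47/2)

Apply edit: d1 := 6/5
  d5 = d4*2 = 6
  d6 = d5/2 = 3
  d7 = d1*4 = 24/5
  d8 = d2/4 = 7/2
Walk from origin (0, 0):
  seg 1: left by d2 = 14 → (-14, 0)
  seg 2: up by d6 = 3 → (-14, 3)
  seg 3: up by d2 = 14 → (-14, 17)
  seg 4: up by d8 = 7/2 → (-14, 41/2)
  seg 5: right by d5 = 6 → (-8, 41/2)
  seg 6: right by d3 = 1/5 → (-39/5, 41/2)
  seg 7: up by d6 = 3 → (-39/5, 47/2)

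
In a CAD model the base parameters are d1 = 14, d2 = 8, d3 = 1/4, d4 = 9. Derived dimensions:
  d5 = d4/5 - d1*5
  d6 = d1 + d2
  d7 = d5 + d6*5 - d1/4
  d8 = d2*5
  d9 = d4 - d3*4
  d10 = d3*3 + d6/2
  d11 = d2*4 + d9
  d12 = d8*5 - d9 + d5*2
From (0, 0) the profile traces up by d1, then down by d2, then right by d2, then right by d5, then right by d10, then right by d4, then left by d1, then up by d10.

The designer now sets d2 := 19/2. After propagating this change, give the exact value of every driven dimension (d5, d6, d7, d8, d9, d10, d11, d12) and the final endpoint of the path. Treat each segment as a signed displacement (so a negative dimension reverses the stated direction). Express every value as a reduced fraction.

Apply edit: d2 := 19/2
  d5 = d4/5 - d1*5 = -341/5
  d6 = d1 + d2 = 47/2
  d7 = d5 + d6*5 - d1/4 = 229/5
  d8 = d2*5 = 95/2
  d9 = d4 - d3*4 = 8
  d10 = d3*3 + d6/2 = 25/2
  d11 = d2*4 + d9 = 46
  d12 = d8*5 - d9 + d5*2 = 931/10
Walk from origin (0, 0):
  seg 1: up by d1 = 14 → (0, 14)
  seg 2: down by d2 = 19/2 → (0, 9/2)
  seg 3: right by d2 = 19/2 → (19/2, 9/2)
  seg 4: right by d5 = -341/5 → (-587/10, 9/2)
  seg 5: right by d10 = 25/2 → (-231/5, 9/2)
  seg 6: right by d4 = 9 → (-186/5, 9/2)
  seg 7: left by d1 = 14 → (-256/5, 9/2)
  seg 8: up by d10 = 25/2 → (-256/5, 17)

d5 = -341/5
d6 = 47/2
d7 = 229/5
d8 = 95/2
d9 = 8
d10 = 25/2
d11 = 46
d12 = 931/10
endpoint = (-256/5, 17)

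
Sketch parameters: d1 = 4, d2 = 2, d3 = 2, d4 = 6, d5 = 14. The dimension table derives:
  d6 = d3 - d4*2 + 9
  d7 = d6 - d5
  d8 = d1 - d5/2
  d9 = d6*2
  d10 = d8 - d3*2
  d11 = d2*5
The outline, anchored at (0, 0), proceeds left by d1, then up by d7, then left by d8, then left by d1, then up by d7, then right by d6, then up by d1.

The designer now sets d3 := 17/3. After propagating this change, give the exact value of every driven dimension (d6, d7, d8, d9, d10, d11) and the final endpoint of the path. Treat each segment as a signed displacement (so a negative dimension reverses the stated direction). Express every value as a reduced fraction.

Apply edit: d3 := 17/3
  d6 = d3 - d4*2 + 9 = 8/3
  d7 = d6 - d5 = -34/3
  d8 = d1 - d5/2 = -3
  d9 = d6*2 = 16/3
  d10 = d8 - d3*2 = -43/3
  d11 = d2*5 = 10
Walk from origin (0, 0):
  seg 1: left by d1 = 4 → (-4, 0)
  seg 2: up by d7 = -34/3 → (-4, -34/3)
  seg 3: left by d8 = -3 → (-1, -34/3)
  seg 4: left by d1 = 4 → (-5, -34/3)
  seg 5: up by d7 = -34/3 → (-5, -68/3)
  seg 6: right by d6 = 8/3 → (-7/3, -68/3)
  seg 7: up by d1 = 4 → (-7/3, -56/3)

d6 = 8/3
d7 = -34/3
d8 = -3
d9 = 16/3
d10 = -43/3
d11 = 10
endpoint = (-7/3, -56/3)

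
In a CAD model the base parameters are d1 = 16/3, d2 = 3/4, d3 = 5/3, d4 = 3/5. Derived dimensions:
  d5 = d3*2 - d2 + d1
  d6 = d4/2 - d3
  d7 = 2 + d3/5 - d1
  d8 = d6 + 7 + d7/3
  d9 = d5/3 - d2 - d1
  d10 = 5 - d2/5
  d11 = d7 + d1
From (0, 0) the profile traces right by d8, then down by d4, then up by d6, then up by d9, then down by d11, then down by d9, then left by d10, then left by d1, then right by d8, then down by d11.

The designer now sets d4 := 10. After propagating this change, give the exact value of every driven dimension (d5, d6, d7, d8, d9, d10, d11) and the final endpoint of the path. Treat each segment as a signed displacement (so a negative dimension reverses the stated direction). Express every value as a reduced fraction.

Apply edit: d4 := 10
  d5 = d3*2 - d2 + d1 = 95/12
  d6 = d4/2 - d3 = 10/3
  d7 = 2 + d3/5 - d1 = -3
  d8 = d6 + 7 + d7/3 = 28/3
  d9 = d5/3 - d2 - d1 = -31/9
  d10 = 5 - d2/5 = 97/20
  d11 = d7 + d1 = 7/3
Walk from origin (0, 0):
  seg 1: right by d8 = 28/3 → (28/3, 0)
  seg 2: down by d4 = 10 → (28/3, -10)
  seg 3: up by d6 = 10/3 → (28/3, -20/3)
  seg 4: up by d9 = -31/9 → (28/3, -91/9)
  seg 5: down by d11 = 7/3 → (28/3, -112/9)
  seg 6: down by d9 = -31/9 → (28/3, -9)
  seg 7: left by d10 = 97/20 → (269/60, -9)
  seg 8: left by d1 = 16/3 → (-17/20, -9)
  seg 9: right by d8 = 28/3 → (509/60, -9)
  seg 10: down by d11 = 7/3 → (509/60, -34/3)

d5 = 95/12
d6 = 10/3
d7 = -3
d8 = 28/3
d9 = -31/9
d10 = 97/20
d11 = 7/3
endpoint = (509/60, -34/3)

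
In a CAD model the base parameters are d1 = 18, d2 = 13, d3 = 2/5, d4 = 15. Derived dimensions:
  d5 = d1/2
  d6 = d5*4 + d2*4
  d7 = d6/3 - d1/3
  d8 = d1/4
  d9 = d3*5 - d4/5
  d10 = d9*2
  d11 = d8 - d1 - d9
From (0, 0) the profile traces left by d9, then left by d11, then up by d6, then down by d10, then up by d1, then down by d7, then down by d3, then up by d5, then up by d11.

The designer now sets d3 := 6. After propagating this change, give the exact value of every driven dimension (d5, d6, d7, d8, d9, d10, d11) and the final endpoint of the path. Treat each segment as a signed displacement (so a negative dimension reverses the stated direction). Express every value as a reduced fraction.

d5 = 9
d6 = 88
d7 = 70/3
d8 = 9/2
d9 = 27
d10 = 54
d11 = -81/2
endpoint = (27/2, -53/6)

Apply edit: d3 := 6
  d5 = d1/2 = 9
  d6 = d5*4 + d2*4 = 88
  d7 = d6/3 - d1/3 = 70/3
  d8 = d1/4 = 9/2
  d9 = d3*5 - d4/5 = 27
  d10 = d9*2 = 54
  d11 = d8 - d1 - d9 = -81/2
Walk from origin (0, 0):
  seg 1: left by d9 = 27 → (-27, 0)
  seg 2: left by d11 = -81/2 → (27/2, 0)
  seg 3: up by d6 = 88 → (27/2, 88)
  seg 4: down by d10 = 54 → (27/2, 34)
  seg 5: up by d1 = 18 → (27/2, 52)
  seg 6: down by d7 = 70/3 → (27/2, 86/3)
  seg 7: down by d3 = 6 → (27/2, 68/3)
  seg 8: up by d5 = 9 → (27/2, 95/3)
  seg 9: up by d11 = -81/2 → (27/2, -53/6)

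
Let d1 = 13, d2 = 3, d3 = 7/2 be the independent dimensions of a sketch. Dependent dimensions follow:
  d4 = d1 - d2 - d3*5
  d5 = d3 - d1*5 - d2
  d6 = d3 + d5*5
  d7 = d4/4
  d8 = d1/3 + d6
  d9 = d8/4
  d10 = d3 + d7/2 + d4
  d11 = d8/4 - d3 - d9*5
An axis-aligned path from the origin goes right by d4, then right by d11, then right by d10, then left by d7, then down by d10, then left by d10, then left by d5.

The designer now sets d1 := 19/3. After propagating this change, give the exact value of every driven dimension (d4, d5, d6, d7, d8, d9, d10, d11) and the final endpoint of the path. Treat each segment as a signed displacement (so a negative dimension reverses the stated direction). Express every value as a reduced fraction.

d4 = -85/6
d5 = -187/6
d6 = -457/3
d7 = -85/24
d8 = -1352/9
d9 = -338/9
d10 = -199/16
d11 = 2641/18
endpoint = (12043/72, 199/16)

Apply edit: d1 := 19/3
  d4 = d1 - d2 - d3*5 = -85/6
  d5 = d3 - d1*5 - d2 = -187/6
  d6 = d3 + d5*5 = -457/3
  d7 = d4/4 = -85/24
  d8 = d1/3 + d6 = -1352/9
  d9 = d8/4 = -338/9
  d10 = d3 + d7/2 + d4 = -199/16
  d11 = d8/4 - d3 - d9*5 = 2641/18
Walk from origin (0, 0):
  seg 1: right by d4 = -85/6 → (-85/6, 0)
  seg 2: right by d11 = 2641/18 → (1193/9, 0)
  seg 3: right by d10 = -199/16 → (17297/144, 0)
  seg 4: left by d7 = -85/24 → (17807/144, 0)
  seg 5: down by d10 = -199/16 → (17807/144, 199/16)
  seg 6: left by d10 = -199/16 → (9799/72, 199/16)
  seg 7: left by d5 = -187/6 → (12043/72, 199/16)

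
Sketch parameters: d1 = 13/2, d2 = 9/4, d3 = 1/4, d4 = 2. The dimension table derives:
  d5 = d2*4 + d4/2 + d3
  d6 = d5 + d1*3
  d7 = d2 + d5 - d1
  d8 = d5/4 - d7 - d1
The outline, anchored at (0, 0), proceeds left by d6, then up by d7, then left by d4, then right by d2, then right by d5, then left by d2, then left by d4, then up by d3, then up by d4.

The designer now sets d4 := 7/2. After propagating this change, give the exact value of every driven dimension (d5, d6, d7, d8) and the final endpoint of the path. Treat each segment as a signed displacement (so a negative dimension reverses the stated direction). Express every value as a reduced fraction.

d5 = 11
d6 = 61/2
d7 = 27/4
d8 = -21/2
endpoint = (-53/2, 21/2)

Apply edit: d4 := 7/2
  d5 = d2*4 + d4/2 + d3 = 11
  d6 = d5 + d1*3 = 61/2
  d7 = d2 + d5 - d1 = 27/4
  d8 = d5/4 - d7 - d1 = -21/2
Walk from origin (0, 0):
  seg 1: left by d6 = 61/2 → (-61/2, 0)
  seg 2: up by d7 = 27/4 → (-61/2, 27/4)
  seg 3: left by d4 = 7/2 → (-34, 27/4)
  seg 4: right by d2 = 9/4 → (-127/4, 27/4)
  seg 5: right by d5 = 11 → (-83/4, 27/4)
  seg 6: left by d2 = 9/4 → (-23, 27/4)
  seg 7: left by d4 = 7/2 → (-53/2, 27/4)
  seg 8: up by d3 = 1/4 → (-53/2, 7)
  seg 9: up by d4 = 7/2 → (-53/2, 21/2)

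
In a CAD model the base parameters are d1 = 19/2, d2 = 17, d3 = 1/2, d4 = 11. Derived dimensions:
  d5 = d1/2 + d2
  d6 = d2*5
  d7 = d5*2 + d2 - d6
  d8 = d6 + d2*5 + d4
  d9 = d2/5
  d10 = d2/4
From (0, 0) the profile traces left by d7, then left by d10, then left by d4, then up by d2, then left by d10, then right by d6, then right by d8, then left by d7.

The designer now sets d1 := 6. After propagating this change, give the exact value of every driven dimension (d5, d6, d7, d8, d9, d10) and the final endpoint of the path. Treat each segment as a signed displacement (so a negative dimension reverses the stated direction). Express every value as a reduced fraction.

d5 = 20
d6 = 85
d7 = -28
d8 = 181
d9 = 17/5
d10 = 17/4
endpoint = (605/2, 17)

Apply edit: d1 := 6
  d5 = d1/2 + d2 = 20
  d6 = d2*5 = 85
  d7 = d5*2 + d2 - d6 = -28
  d8 = d6 + d2*5 + d4 = 181
  d9 = d2/5 = 17/5
  d10 = d2/4 = 17/4
Walk from origin (0, 0):
  seg 1: left by d7 = -28 → (28, 0)
  seg 2: left by d10 = 17/4 → (95/4, 0)
  seg 3: left by d4 = 11 → (51/4, 0)
  seg 4: up by d2 = 17 → (51/4, 17)
  seg 5: left by d10 = 17/4 → (17/2, 17)
  seg 6: right by d6 = 85 → (187/2, 17)
  seg 7: right by d8 = 181 → (549/2, 17)
  seg 8: left by d7 = -28 → (605/2, 17)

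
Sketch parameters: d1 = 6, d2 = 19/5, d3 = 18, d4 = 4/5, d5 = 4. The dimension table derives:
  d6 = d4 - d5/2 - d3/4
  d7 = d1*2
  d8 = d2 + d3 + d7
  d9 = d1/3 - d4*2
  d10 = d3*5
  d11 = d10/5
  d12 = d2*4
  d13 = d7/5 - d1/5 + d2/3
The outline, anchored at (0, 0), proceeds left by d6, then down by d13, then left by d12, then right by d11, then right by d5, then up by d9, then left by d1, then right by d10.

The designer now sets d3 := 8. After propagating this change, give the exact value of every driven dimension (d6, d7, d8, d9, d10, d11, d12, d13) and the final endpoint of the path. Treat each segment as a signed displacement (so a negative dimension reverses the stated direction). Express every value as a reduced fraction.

d6 = -16/5
d7 = 12
d8 = 119/5
d9 = 2/5
d10 = 40
d11 = 8
d12 = 76/5
d13 = 37/15
endpoint = (34, -31/15)

Apply edit: d3 := 8
  d6 = d4 - d5/2 - d3/4 = -16/5
  d7 = d1*2 = 12
  d8 = d2 + d3 + d7 = 119/5
  d9 = d1/3 - d4*2 = 2/5
  d10 = d3*5 = 40
  d11 = d10/5 = 8
  d12 = d2*4 = 76/5
  d13 = d7/5 - d1/5 + d2/3 = 37/15
Walk from origin (0, 0):
  seg 1: left by d6 = -16/5 → (16/5, 0)
  seg 2: down by d13 = 37/15 → (16/5, -37/15)
  seg 3: left by d12 = 76/5 → (-12, -37/15)
  seg 4: right by d11 = 8 → (-4, -37/15)
  seg 5: right by d5 = 4 → (0, -37/15)
  seg 6: up by d9 = 2/5 → (0, -31/15)
  seg 7: left by d1 = 6 → (-6, -31/15)
  seg 8: right by d10 = 40 → (34, -31/15)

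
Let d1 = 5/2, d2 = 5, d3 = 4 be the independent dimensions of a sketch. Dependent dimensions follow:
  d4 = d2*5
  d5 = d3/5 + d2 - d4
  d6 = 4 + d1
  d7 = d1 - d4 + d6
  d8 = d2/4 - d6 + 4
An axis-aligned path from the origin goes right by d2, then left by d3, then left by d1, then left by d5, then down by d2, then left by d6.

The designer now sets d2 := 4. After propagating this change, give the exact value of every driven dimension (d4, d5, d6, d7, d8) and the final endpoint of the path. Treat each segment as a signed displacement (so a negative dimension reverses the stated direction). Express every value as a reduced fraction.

d4 = 20
d5 = -76/5
d6 = 13/2
d7 = -11
d8 = -3/2
endpoint = (31/5, -4)

Apply edit: d2 := 4
  d4 = d2*5 = 20
  d5 = d3/5 + d2 - d4 = -76/5
  d6 = 4 + d1 = 13/2
  d7 = d1 - d4 + d6 = -11
  d8 = d2/4 - d6 + 4 = -3/2
Walk from origin (0, 0):
  seg 1: right by d2 = 4 → (4, 0)
  seg 2: left by d3 = 4 → (0, 0)
  seg 3: left by d1 = 5/2 → (-5/2, 0)
  seg 4: left by d5 = -76/5 → (127/10, 0)
  seg 5: down by d2 = 4 → (127/10, -4)
  seg 6: left by d6 = 13/2 → (31/5, -4)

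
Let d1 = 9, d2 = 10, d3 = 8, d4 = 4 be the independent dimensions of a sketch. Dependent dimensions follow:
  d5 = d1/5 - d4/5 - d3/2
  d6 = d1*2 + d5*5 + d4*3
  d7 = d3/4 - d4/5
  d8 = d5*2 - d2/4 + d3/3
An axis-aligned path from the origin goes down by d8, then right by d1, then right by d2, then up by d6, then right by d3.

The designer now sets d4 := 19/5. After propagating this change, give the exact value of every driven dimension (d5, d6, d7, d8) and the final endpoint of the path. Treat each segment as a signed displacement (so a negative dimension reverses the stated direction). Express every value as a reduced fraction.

d5 = -74/25
d6 = 73/5
d7 = 31/25
d8 = -863/150
endpoint = (27, 3053/150)

Apply edit: d4 := 19/5
  d5 = d1/5 - d4/5 - d3/2 = -74/25
  d6 = d1*2 + d5*5 + d4*3 = 73/5
  d7 = d3/4 - d4/5 = 31/25
  d8 = d5*2 - d2/4 + d3/3 = -863/150
Walk from origin (0, 0):
  seg 1: down by d8 = -863/150 → (0, 863/150)
  seg 2: right by d1 = 9 → (9, 863/150)
  seg 3: right by d2 = 10 → (19, 863/150)
  seg 4: up by d6 = 73/5 → (19, 3053/150)
  seg 5: right by d3 = 8 → (27, 3053/150)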